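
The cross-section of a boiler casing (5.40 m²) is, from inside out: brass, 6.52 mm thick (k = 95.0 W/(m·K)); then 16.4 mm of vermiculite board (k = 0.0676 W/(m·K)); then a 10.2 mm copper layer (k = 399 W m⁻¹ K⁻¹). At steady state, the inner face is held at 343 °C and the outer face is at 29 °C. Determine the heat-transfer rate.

Q = 6.99 kW

Treat each layer as a resistance in series:
  R_brass = L/(kA) = 0.00652/(95.0·5.40) = 1.271×10^-5 K/W
  R_vermiculite board = L/(kA) = 0.0164/(0.0676·5.40) = 0.04493 K/W
  R_copper = L/(kA) = 0.0102/(399·5.40) = 4.734×10^-6 K/W
ΣR = 1.271×10^-5 + 0.04493 + 4.734×10^-6 = 0.04495 K/W
Q = ΔT/ΣR = (343 °C − 29 °C)/0.04495 = 6990 W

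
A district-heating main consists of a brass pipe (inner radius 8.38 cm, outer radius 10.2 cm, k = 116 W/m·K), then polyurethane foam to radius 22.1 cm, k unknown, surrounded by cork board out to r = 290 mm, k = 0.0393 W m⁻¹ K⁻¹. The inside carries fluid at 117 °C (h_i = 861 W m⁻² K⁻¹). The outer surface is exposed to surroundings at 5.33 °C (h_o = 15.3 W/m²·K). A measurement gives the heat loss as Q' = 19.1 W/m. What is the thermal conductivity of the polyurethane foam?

k = 0.0261 W/m·K

ΣR = ΔT/Q' = |117 − 5.33|/19.1 = 5.847 m·K/W
Known resistances:
  R'_conv,in = 1/(2πr h) = 1/(2π·0.0838·861) = 0.002206 m·K/W
  R'_brass = ln(0.102/0.0838)/(2πk) = 0.1965/(2π·116) = 2.697×10^-4 m·K/W
  R'_cork board = ln(0.290/0.221)/(2πk) = 0.2717/(2π·0.0393) = 1.100 m·K/W
  R'_conv,out = 1/(2πr h) = 1/(2π·0.290·15.3) = 0.03587 m·K/W
R_polyurethane foam = ΣR − ΣR_known = 5.847 − 1.138 = 4.709 m·K/W
ln(r₂/r₁)/(2πk) = 4.709 ⇒ k = 0.7732/(2π·4.709) = 0.0261 W/m·K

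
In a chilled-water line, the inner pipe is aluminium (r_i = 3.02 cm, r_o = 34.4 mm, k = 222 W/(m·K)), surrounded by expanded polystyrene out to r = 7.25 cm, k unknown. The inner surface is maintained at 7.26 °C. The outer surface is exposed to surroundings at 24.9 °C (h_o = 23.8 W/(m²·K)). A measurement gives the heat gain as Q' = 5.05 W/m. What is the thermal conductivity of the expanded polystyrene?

ΣR = ΔT/Q' = |7.26 − 24.9|/5.05 = 3.493 m·K/W
Known resistances:
  R'_aluminium = ln(0.0344/0.0302)/(2πk) = 0.1302/(2π·222) = 9.335×10^-5 m·K/W
  R'_conv,out = 1/(2πr h) = 1/(2π·0.0725·23.8) = 0.09224 m·K/W
R_expanded polystyrene = ΣR − ΣR_known = 3.493 − 0.09233 = 3.401 m·K/W
ln(r₂/r₁)/(2πk) = 3.401 ⇒ k = 0.7455/(2π·3.401) = 0.0349 W/m·K

k = 0.0349 W/m·K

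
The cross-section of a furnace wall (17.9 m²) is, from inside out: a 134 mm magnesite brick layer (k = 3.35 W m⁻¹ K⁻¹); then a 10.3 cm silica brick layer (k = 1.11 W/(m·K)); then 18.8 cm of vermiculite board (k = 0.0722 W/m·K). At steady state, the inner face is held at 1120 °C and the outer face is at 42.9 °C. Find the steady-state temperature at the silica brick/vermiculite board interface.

T = 1068 °C

Treat each layer as a resistance in series:
  R_magnesite brick = L/(kA) = 0.134/(3.35·17.9) = 0.002235 K/W
  R_silica brick = L/(kA) = 0.103/(1.11·17.9) = 0.005184 K/W
  R_vermiculite board = L/(kA) = 0.188/(0.0722·17.9) = 0.1455 K/W
ΣR = 0.002235 + 0.005184 + 0.1455 = 0.1529 K/W
Q = ΔT/ΣR = (1120 °C − 42.9 °C)/0.1529 = 7044 W
From the inner boundary to the silica brick/vermiculite board interface, ΣR_partial = 0.007419 K/W.
T_interface = T_in − Q·ΣR_partial = 1120 °C − (7044)(0.007419) = 1068 °C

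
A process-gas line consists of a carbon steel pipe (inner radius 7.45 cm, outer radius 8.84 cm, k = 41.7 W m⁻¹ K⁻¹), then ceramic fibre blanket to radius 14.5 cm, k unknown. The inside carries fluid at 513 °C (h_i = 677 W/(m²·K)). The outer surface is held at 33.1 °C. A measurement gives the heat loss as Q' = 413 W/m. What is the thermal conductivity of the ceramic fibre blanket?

k = 0.0680 W/m·K

ΣR = ΔT/Q' = |513 − 33.1|/413 = 1.162 m·K/W
Known resistances:
  R'_conv,in = 1/(2πr h) = 1/(2π·0.0745·677) = 0.003156 m·K/W
  R'_carbon steel = ln(0.0884/0.0745)/(2πk) = 0.1711/(2π·41.7) = 6.529×10^-4 m·K/W
R_ceramic fibre blanket = ΣR − ΣR_known = 1.162 − 0.003809 = 1.158 m·K/W
ln(r₂/r₁)/(2πk) = 1.158 ⇒ k = 0.4949/(2π·1.158) = 0.0680 W/m·K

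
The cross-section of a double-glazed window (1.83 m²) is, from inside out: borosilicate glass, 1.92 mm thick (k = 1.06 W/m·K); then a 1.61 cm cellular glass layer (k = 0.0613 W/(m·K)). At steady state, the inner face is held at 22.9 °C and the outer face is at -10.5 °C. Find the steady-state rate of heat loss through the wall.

Treat each layer as a resistance in series:
  R_borosilicate glass = L/(kA) = 0.00192/(1.06·1.83) = 9.898×10^-4 K/W
  R_cellular glass = L/(kA) = 0.0161/(0.0613·1.83) = 0.1435 K/W
ΣR = 9.898×10^-4 + 0.1435 = 0.1445 K/W
Q = ΔT/ΣR = (22.9 °C − -10.5 °C)/0.1445 = 231 W

Q = 231 W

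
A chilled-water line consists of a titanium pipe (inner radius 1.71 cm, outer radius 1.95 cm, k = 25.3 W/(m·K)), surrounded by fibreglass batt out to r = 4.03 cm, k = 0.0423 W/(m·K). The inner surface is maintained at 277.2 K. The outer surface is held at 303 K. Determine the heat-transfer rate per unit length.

Resistance network (inner→outer):
  R'_titanium = ln(0.0195/0.0171)/(2πk) = 0.1313/(2π·25.3) = 8.262×10^-4 m·K/W
  R'_fibreglass batt = ln(0.0403/0.0195)/(2πk) = 0.7259/(2π·0.0423) = 2.731 m·K/W
ΣR = 8.262×10^-4 + 2.731 = 2.732 m·K/W
Q' = ΔT/ΣR = (277.2 K − 303 K)/2.732 = -9.44 W/m
(Negative Q' ⇒ heat flows inward; heat gain = 9.44 W/m.)

Q' = 9.44 W/m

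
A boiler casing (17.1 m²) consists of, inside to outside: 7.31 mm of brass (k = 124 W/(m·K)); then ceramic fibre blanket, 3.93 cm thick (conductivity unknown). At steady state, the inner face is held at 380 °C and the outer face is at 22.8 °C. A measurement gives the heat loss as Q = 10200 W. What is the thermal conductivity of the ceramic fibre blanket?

ΣR = ΔT/Q = |380 − 22.8|/10200 = 0.03502 K/W
Known resistances:
  R_brass = L/(kA) = 0.00731/(124·17.1) = 3.447×10^-6 K/W
R_ceramic fibre blanket = ΣR − ΣR_known = 0.03502 − 3.447×10^-6 = 0.03502 K/W
L/(kA) = 0.03502 ⇒ k = 0.0393/(0.03502·17.1) = 0.0656 W/m·K

k = 0.0656 W/m·K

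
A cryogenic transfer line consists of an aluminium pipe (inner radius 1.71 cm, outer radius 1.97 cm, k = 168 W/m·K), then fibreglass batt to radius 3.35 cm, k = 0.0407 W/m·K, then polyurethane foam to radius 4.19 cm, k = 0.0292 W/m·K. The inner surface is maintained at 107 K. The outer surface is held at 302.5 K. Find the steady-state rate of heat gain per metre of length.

Resistance network (inner→outer):
  R'_aluminium = ln(0.0197/0.0171)/(2πk) = 0.1415/(2π·168) = 1.341×10^-4 m·K/W
  R'_fibreglass batt = ln(0.0335/0.0197)/(2πk) = 0.5309/(2π·0.0407) = 2.076 m·K/W
  R'_polyurethane foam = ln(0.0419/0.0335)/(2πk) = 0.2237/(2π·0.0292) = 1.219 m·K/W
ΣR = 1.341×10^-4 + 2.076 + 1.219 = 3.295 m·K/W
Q' = ΔT/ΣR = (107 K − 302.5 K)/3.295 = -59.3 W/m
(Negative Q' ⇒ heat flows inward; heat gain = 59.3 W/m.)

Q' = 59.3 W/m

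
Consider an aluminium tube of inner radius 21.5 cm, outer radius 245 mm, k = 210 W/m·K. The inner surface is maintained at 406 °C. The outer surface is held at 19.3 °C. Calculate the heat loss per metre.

Q' = 3910 kW/m

Q' = 2πk·ΔT/ln(r₂/r₁) = 2π × 210 × 386.7 / ln(0.245/0.215) = 3.91×10^6 W/m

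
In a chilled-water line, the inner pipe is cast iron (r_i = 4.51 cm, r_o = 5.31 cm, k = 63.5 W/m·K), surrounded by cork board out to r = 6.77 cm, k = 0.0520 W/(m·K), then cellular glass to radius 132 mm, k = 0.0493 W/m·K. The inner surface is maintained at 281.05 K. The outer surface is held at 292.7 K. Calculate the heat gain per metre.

Series thermal resistances, inner to outer:
  R'_cast iron = ln(0.0531/0.0451)/(2πk) = 0.1633/(2π·63.5) = 4.093×10^-4 m·K/W
  R'_cork board = ln(0.0677/0.0531)/(2πk) = 0.2429/(2π·0.0520) = 0.7435 m·K/W
  R'_cellular glass = ln(0.132/0.0677)/(2πk) = 0.6677/(2π·0.0493) = 2.156 m·K/W
ΣR = 4.093×10^-4 + 0.7435 + 2.156 = 2.900 m·K/W
Q' = ΔT/ΣR = (281.05 K − 292.7 K)/2.900 = -4.02 W/m
(Negative Q' ⇒ heat flows inward; heat gain = 4.02 W/m.)

Q' = 4.02 W/m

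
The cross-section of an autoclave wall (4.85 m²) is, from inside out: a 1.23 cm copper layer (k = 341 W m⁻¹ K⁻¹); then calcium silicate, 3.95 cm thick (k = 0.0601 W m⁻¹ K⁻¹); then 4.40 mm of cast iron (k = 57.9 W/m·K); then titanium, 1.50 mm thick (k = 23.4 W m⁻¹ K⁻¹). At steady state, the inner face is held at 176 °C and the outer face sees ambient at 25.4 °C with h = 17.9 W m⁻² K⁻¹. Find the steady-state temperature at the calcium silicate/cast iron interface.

T = 37.2 °C

Series thermal resistances, inner to outer:
  R_copper = L/(kA) = 0.0123/(341·4.85) = 7.437×10^-6 K/W
  R_calcium silicate = L/(kA) = 0.0395/(0.0601·4.85) = 0.1355 K/W
  R_cast iron = L/(kA) = 0.00440/(57.9·4.85) = 1.567×10^-5 K/W
  R_titanium = L/(kA) = 0.00150/(23.4·4.85) = 1.322×10^-5 K/W
  R_conv,out = 1/(hA) = 1/(17.9·4.85) = 0.01152 K/W
ΣR = 7.437×10^-6 + 0.1355 + 1.567×10^-5 + 1.322×10^-5 + 0.01152 = 0.1471 K/W
Q = ΔT/ΣR = (176 °C − 25.4 °C)/0.1471 = 1024 W
From the inner boundary to the calcium silicate/cast iron interface, ΣR_partial = 0.1355 K/W.
T_interface = T_in − Q·ΣR_partial = 176 °C − (1024)(0.1355) = 37.2 °C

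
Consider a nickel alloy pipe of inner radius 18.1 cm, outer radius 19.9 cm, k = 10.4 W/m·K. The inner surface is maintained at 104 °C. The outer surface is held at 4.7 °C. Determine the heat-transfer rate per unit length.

Q' = 68400 W/m

Q' = 2πk·ΔT/ln(r₂/r₁) = 2π × 10.4 × 99.3 / ln(0.199/0.181) = 68400 W/m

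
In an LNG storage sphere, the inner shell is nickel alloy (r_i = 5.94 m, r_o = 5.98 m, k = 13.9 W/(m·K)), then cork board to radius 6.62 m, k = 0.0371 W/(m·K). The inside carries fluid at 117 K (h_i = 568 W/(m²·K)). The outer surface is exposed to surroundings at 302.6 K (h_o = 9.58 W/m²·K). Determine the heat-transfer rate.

Q = 5.32 kW

Resistance network (inner→outer):
  R_conv,in = 1/(4πr²h) = 1/(4π·5.94²·568) = 3.971×10^-6 K/W
  R_nickel alloy = (1/5.94 − 1/5.98)/(4πk) = 0.001126/(4π·13.9) = 6.447×10^-6 K/W
  R_cork board = (1/5.98 − 1/6.62)/(4πk) = 0.01617/(4π·0.0371) = 0.03468 K/W
  R_conv,out = 1/(4πr²h) = 1/(4π·6.62²·9.58) = 1.895×10^-4 K/W
ΣR = 3.971×10^-6 + 6.447×10^-6 + 0.03468 + 1.895×10^-4 = 0.03488 K/W
Q = ΔT/ΣR = (117 K − 302.6 K)/0.03488 = -5320 W
(Negative Q ⇒ heat flows inward; heat gain = 5320 W.)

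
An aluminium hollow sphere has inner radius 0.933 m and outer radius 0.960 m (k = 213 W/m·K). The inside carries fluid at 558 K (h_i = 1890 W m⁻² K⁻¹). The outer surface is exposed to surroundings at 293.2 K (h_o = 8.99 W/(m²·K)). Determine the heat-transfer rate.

Q = 27.4 kW

Series thermal resistances, inner to outer:
  R_conv,in = 1/(4πr²h) = 1/(4π·0.933²·1890) = 4.837×10^-5 K/W
  R_aluminium = (1/0.933 − 1/0.960)/(4πk) = 0.03014/(4π·213) = 1.126×10^-5 K/W
  R_conv,out = 1/(4πr²h) = 1/(4π·0.960²·8.99) = 0.009605 K/W
ΣR = 4.837×10^-5 + 1.126×10^-5 + 0.009605 = 0.009665 K/W
Q = ΔT/ΣR = (558 K − 293.2 K)/0.009665 = 27400 W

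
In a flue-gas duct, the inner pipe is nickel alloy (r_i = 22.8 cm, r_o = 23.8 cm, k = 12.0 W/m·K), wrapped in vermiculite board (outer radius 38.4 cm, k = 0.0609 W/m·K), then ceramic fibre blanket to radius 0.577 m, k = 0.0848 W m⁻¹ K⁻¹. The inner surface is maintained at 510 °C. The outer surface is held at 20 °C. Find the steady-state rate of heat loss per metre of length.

Q' = 243 W/m

Resistance network (inner→outer):
  R'_nickel alloy = ln(0.238/0.228)/(2πk) = 0.04293/(2π·12.0) = 5.693×10^-4 m·K/W
  R'_vermiculite board = ln(0.384/0.238)/(2πk) = 0.4784/(2π·0.0609) = 1.250 m·K/W
  R'_ceramic fibre blanket = ln(0.577/0.384)/(2πk) = 0.4072/(2π·0.0848) = 0.7642 m·K/W
ΣR = 5.693×10^-4 + 1.250 + 0.7642 = 2.015 m·K/W
Q' = ΔT/ΣR = (510 °C − 20 °C)/2.015 = 243 W/m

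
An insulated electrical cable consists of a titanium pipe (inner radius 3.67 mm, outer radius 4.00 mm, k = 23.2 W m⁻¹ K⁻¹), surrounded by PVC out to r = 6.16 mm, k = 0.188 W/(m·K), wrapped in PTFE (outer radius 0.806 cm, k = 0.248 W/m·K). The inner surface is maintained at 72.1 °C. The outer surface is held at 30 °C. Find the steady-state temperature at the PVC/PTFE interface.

Series thermal resistances, inner to outer:
  R'_titanium = ln(0.00400/0.00367)/(2πk) = 0.08610/(2π·23.2) = 5.907×10^-4 m·K/W
  R'_PVC = ln(0.00616/0.00400)/(2πk) = 0.4318/(2π·0.188) = 0.3655 m·K/W
  R'_PTFE = ln(0.00806/0.00616)/(2πk) = 0.2688/(2π·0.248) = 0.1725 m·K/W
ΣR = 5.907×10^-4 + 0.3655 + 0.1725 = 0.5386 m·K/W
Q' = ΔT/ΣR = (72.1 °C − 30 °C)/0.5386 = 78.17 W/m
From the inner boundary to the PVC/PTFE interface, ΣR_partial = 0.3661 m·K/W.
T_interface = T_in − Q'·ΣR_partial = 72.1 °C − (78.17)(0.3661) = 43.5 °C

T = 43.5 °C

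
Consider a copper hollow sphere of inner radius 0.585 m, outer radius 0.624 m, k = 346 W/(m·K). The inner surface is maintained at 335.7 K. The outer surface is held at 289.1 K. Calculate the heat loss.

Q = 4πk·ΔT/(1/r₁ − 1/r₂) = 4π × 346 × 46.6 / (1/0.585 − 1/0.624) = 1.90×10^6 W

Q = 1.90×10^6 W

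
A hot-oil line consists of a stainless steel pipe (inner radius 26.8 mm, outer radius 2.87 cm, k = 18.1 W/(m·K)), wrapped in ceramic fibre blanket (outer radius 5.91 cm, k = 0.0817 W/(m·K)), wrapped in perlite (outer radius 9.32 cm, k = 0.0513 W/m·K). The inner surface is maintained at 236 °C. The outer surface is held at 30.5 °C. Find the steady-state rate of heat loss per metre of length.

Treat each layer as a resistance in series:
  R'_stainless steel = ln(0.0287/0.0268)/(2πk) = 0.06850/(2π·18.1) = 6.023×10^-4 m·K/W
  R'_ceramic fibre blanket = ln(0.0591/0.0287)/(2πk) = 0.7223/(2π·0.0817) = 1.407 m·K/W
  R'_perlite = ln(0.0932/0.0591)/(2πk) = 0.4555/(2π·0.0513) = 1.413 m·K/W
ΣR = 6.023×10^-4 + 1.407 + 1.413 = 2.821 m·K/W
Q' = ΔT/ΣR = (236 °C − 30.5 °C)/2.821 = 72.8 W/m

Q' = 72.8 W/m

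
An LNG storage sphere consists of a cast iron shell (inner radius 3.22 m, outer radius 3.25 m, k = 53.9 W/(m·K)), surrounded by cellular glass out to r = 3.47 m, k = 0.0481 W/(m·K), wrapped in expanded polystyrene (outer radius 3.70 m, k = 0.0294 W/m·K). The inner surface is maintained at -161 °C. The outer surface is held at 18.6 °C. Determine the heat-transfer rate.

Series thermal resistances, inner to outer:
  R_cast iron = (1/3.22 − 1/3.25)/(4πk) = 0.002867/(4π·53.9) = 4.232×10^-6 K/W
  R_cellular glass = (1/3.25 − 1/3.47)/(4πk) = 0.01951/(4π·0.0481) = 0.03227 K/W
  R_expanded polystyrene = (1/3.47 − 1/3.70)/(4πk) = 0.01791/(4π·0.0294) = 0.04849 K/W
ΣR = 4.232×10^-6 + 0.03227 + 0.04849 = 0.08076 K/W
Q = ΔT/ΣR = (-161 °C − 18.6 °C)/0.08076 = -2220 W
(Negative Q ⇒ heat flows inward; heat gain = 2220 W.)

Q = 2.22 kW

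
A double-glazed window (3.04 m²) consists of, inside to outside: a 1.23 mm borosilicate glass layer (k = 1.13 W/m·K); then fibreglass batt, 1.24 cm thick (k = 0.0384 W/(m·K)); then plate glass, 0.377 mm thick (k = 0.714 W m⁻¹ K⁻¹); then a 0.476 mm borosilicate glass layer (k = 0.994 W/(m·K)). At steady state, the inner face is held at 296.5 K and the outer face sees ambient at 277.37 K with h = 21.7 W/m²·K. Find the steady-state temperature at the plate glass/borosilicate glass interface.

T = 279.77 K

Resistance network (inner→outer):
  R_borosilicate glass = L/(kA) = 0.00123/(1.13·3.04) = 3.581×10^-4 K/W
  R_fibreglass batt = L/(kA) = 0.0124/(0.0384·3.04) = 0.1062 K/W
  R_plate glass = L/(kA) = 3.77×10^-4/(0.714·3.04) = 1.737×10^-4 K/W
  R_borosilicate glass = L/(kA) = 4.76×10^-4/(0.994·3.04) = 1.575×10^-4 K/W
  R_conv,out = 1/(hA) = 1/(21.7·3.04) = 0.01516 K/W
ΣR = 3.581×10^-4 + 0.1062 + 1.737×10^-4 + 1.575×10^-4 + 0.01516 = 0.1220 K/W
Q = ΔT/ΣR = (296.5 K − 277.37 K)/0.1220 = 156.8 W
From the inner boundary to the plate glass/borosilicate glass interface, ΣR_partial = 0.1067 K/W.
T_interface = T_in − Q·ΣR_partial = 296.5 K − (156.8)(0.1067) = 279.77 K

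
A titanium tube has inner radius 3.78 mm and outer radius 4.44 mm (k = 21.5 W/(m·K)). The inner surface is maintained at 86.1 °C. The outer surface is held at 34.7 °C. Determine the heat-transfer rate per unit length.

Q' = 43100 W/m

Q' = 2πk·ΔT/ln(r₂/r₁) = 2π × 21.5 × 51.4 / ln(0.00444/0.00378) = 43100 W/m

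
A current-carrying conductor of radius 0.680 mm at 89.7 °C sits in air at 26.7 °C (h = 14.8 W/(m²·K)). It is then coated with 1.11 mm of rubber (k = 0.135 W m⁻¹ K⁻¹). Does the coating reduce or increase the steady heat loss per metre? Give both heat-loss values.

increases: 3.98 → 8.81 W/m

Critical radius for a cylinder: r_cr = k/h = 0.00912 m = 0.912 cm.
Outer radius after coating: r₂ = 6.80×10^-4 + 0.00111 = 0.001790 m.
Since r₁ < r_cr and r₂ ≤ r_cr, the coating moves toward the maximum at r_cr — heat loss rises.
Bare: R = 1/(2πr₁h) = 15.81 m·K/W; Q = 63/15.81 = 3.98 W/m.
Coated: R = R_cond + R_conv = 7.149 m·K/W; Q = 63/7.149 = 8.81 W/m.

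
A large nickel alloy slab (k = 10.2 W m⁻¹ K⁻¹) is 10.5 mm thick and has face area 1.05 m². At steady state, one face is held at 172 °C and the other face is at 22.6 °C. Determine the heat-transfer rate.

Q = kA·ΔT/L = 10.2 × 1.05 × |172 °C − 22.6 °C| / 0.0105 = 1.52×10^5 W

Q = 152 kW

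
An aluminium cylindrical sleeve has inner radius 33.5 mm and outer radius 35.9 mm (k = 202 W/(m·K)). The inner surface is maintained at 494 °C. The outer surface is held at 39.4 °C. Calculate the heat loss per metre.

Q' = 8340 kW/m

Q' = 2πk·ΔT/ln(r₂/r₁) = 2π × 202 × 454.6 / ln(0.0359/0.0335) = 8.34×10^6 W/m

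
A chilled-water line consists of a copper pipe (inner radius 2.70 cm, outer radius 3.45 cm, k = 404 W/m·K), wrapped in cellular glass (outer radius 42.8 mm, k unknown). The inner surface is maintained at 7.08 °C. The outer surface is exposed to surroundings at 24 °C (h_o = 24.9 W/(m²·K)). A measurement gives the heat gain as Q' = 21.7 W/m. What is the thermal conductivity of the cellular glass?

ΣR = ΔT/Q' = |7.08 − 24|/21.7 = 0.7797 m·K/W
Known resistances:
  R'_copper = ln(0.0345/0.0270)/(2πk) = 0.2451/(2π·404) = 9.657×10^-5 m·K/W
  R'_conv,out = 1/(2πr h) = 1/(2π·0.0428·24.9) = 0.1493 m·K/W
R_cellular glass = ΣR − ΣR_known = 0.7797 − 0.1494 = 0.6303 m·K/W
ln(r₂/r₁)/(2πk) = 0.6303 ⇒ k = 0.2156/(2π·0.6303) = 0.0544 W/m·K

k = 0.0544 W/m·K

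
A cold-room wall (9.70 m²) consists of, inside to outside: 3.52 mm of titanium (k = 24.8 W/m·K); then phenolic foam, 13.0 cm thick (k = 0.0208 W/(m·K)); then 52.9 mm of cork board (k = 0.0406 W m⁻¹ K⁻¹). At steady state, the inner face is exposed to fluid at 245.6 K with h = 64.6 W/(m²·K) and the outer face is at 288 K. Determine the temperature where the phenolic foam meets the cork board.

T = 280.70 K

Series thermal resistances, inner to outer:
  R_conv,in = 1/(hA) = 1/(64.6·9.70) = 0.001596 K/W
  R_titanium = L/(kA) = 0.00352/(24.8·9.70) = 1.463×10^-5 K/W
  R_phenolic foam = L/(kA) = 0.130/(0.0208·9.70) = 0.6443 K/W
  R_cork board = L/(kA) = 0.0529/(0.0406·9.70) = 0.1343 K/W
ΣR = 0.001596 + 1.463×10^-5 + 0.6443 + 0.1343 = 0.7802 K/W
Q = ΔT/ΣR = (245.6 K − 288 K)/0.7802 = -54.35 W
From the inner boundary to the phenolic foam/cork board interface, ΣR_partial = 0.6459 K/W.
T_interface = T_in − Q·ΣR_partial = 245.6 K − (-54.35)(0.6459) = 280.70 K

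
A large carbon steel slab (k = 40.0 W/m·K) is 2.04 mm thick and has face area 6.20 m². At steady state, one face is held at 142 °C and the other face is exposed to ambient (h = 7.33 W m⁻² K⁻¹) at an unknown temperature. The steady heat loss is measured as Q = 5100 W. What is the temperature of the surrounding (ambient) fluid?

Series resistances:
  R_carbon steel = L/(kA) = 0.00204/(40.0·6.20) = 8.226×10^-6 K/W
  R_conv,out = 1/(hA) = 1/(7.33·6.20) = 0.02200 K/W
ΣR = 0.02201 K/W
ΔT = Q·ΣR = 5100 × 0.02201 = 112.3 K
Heat flows outward, so T_out = T_in − ΔT = 142 − 112.3 = 29.7 °C

T_out = 29.7 °C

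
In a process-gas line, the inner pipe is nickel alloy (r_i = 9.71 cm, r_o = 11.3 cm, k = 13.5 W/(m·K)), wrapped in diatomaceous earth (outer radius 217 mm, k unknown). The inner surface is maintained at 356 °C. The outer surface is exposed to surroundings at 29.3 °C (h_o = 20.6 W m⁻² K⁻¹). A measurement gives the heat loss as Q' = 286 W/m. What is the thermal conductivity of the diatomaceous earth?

k = 0.0940 W/m·K

ΣR = ΔT/Q' = |356 − 29.3|/286 = 1.142 m·K/W
Known resistances:
  R'_nickel alloy = ln(0.113/0.0971)/(2πk) = 0.1516/(2π·13.5) = 0.001788 m·K/W
  R'_conv,out = 1/(2πr h) = 1/(2π·0.217·20.6) = 0.03560 m·K/W
R_diatomaceous earth = ΣR − ΣR_known = 1.142 − 0.03739 = 1.105 m·K/W
ln(r₂/r₁)/(2πk) = 1.105 ⇒ k = 0.6525/(2π·1.105) = 0.0940 W/m·K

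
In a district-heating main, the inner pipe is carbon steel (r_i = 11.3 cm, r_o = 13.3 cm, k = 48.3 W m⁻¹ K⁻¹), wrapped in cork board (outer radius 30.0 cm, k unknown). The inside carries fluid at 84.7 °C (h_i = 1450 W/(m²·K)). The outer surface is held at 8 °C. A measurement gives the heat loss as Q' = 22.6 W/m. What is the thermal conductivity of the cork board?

ΣR = ΔT/Q' = |84.7 − 8|/22.6 = 3.394 m·K/W
Known resistances:
  R'_conv,in = 1/(2πr h) = 1/(2π·0.113·1450) = 9.713×10^-4 m·K/W
  R'_carbon steel = ln(0.133/0.113)/(2πk) = 0.1630/(2π·48.3) = 5.370×10^-4 m·K/W
R_cork board = ΣR − ΣR_known = 3.394 − 0.001508 = 3.392 m·K/W
ln(r₂/r₁)/(2πk) = 3.392 ⇒ k = 0.8134/(2π·3.392) = 0.0382 W/m·K

k = 0.0382 W/m·K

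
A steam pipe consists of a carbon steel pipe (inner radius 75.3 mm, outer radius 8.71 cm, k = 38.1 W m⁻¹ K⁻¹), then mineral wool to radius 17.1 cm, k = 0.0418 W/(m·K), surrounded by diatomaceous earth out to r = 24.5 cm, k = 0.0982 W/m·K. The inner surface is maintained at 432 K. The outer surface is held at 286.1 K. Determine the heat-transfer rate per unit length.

Series thermal resistances, inner to outer:
  R'_carbon steel = ln(0.0871/0.0753)/(2πk) = 0.1456/(2π·38.1) = 6.081×10^-4 m·K/W
  R'_mineral wool = ln(0.171/0.0871)/(2πk) = 0.6746/(2π·0.0418) = 2.569 m·K/W
  R'_diatomaceous earth = ln(0.245/0.171)/(2πk) = 0.3596/(2π·0.0982) = 0.5828 m·K/W
ΣR = 6.081×10^-4 + 2.569 + 0.5828 = 3.152 m·K/W
Q' = ΔT/ΣR = (432 K − 286.1 K)/3.152 = 46.3 W/m

Q' = 46.3 W/m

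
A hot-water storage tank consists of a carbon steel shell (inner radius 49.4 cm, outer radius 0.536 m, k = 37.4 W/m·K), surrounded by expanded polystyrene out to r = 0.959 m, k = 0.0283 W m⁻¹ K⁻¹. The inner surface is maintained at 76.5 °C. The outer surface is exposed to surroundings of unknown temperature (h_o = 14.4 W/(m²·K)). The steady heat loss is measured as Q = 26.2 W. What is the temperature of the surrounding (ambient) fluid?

T_out = 15.7 °C

Sum the resistances:
  R_carbon steel = (1/0.494 − 1/0.536)/(4πk) = 0.1586/(4π·37.4) = 3.375×10^-4 K/W
  R_expanded polystyrene = (1/0.536 − 1/0.959)/(4πk) = 0.8229/(4π·0.0283) = 2.314 K/W
  R_conv,out = 1/(4πr²h) = 1/(4π·0.959²·14.4) = 0.006009 K/W
ΣR = 2.320 K/W
ΔT = Q·ΣR = 26.2 × 2.320 = 60.78 K
Heat flows outward, so T_out = T_in − ΔT = 76.5 − 60.78 = 15.7 °C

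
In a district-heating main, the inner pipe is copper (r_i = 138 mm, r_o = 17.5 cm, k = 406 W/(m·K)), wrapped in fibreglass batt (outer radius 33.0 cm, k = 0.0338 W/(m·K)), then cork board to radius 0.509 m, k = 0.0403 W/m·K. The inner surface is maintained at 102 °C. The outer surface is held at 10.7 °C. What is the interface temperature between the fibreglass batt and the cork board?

Treat each layer as a resistance in series:
  R'_copper = ln(0.175/0.138)/(2πk) = 0.2375/(2π·406) = 9.311×10^-5 m·K/W
  R'_fibreglass batt = ln(0.330/0.175)/(2πk) = 0.6343/(2π·0.0338) = 2.987 m·K/W
  R'_cork board = ln(0.509/0.330)/(2πk) = 0.4334/(2π·0.0403) = 1.711 m·K/W
ΣR = 9.311×10^-5 + 2.987 + 1.711 = 4.698 m·K/W
Q' = ΔT/ΣR = (102 °C − 10.7 °C)/4.698 = 19.43 W/m
From the inner boundary to the fibreglass batt/cork board interface, ΣR_partial = 2.987 m·K/W.
T_interface = T_in − Q'·ΣR_partial = 102 °C − (19.43)(2.987) = 44.0 °C

T = 44.0 °C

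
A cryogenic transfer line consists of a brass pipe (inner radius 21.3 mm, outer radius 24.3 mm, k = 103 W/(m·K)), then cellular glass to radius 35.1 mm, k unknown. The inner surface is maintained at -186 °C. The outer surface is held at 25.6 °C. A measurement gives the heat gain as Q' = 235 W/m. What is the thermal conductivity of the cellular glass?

k = 0.0650 W/m·K

ΣR = ΔT/Q' = |-186 − 25.6|/235 = 0.9004 m·K/W
Known resistances:
  R'_brass = ln(0.0243/0.0213)/(2πk) = 0.1318/(2π·103) = 2.036×10^-4 m·K/W
R_cellular glass = ΣR − ΣR_known = 0.9004 − 2.036×10^-4 = 0.9002 m·K/W
ln(r₂/r₁)/(2πk) = 0.9002 ⇒ k = 0.3677/(2π·0.9002) = 0.0650 W/m·K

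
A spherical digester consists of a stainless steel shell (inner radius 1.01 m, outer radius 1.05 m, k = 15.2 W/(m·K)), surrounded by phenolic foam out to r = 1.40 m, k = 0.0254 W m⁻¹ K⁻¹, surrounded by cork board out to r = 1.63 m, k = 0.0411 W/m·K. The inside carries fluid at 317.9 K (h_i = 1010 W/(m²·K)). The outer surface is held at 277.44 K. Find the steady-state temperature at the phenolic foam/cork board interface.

T = 285.8 K

Treat each layer as a resistance in series:
  R_conv,in = 1/(4πr²h) = 1/(4π·1.01²·1010) = 7.724×10^-5 K/W
  R_stainless steel = (1/1.01 − 1/1.05)/(4πk) = 0.03772/(4π·15.2) = 1.975×10^-4 K/W
  R_phenolic foam = (1/1.05 − 1/1.40)/(4πk) = 0.2381/(4π·0.0254) = 0.7459 K/W
  R_cork board = (1/1.40 − 1/1.63)/(4πk) = 0.1008/(4π·0.0411) = 0.1951 K/W
ΣR = 7.724×10^-5 + 1.975×10^-4 + 0.7459 + 0.1951 = 0.9413 K/W
Q = ΔT/ΣR = (317.9 K − 277.44 K)/0.9413 = 42.98 W
From the inner boundary to the phenolic foam/cork board interface, ΣR_partial = 0.7462 K/W.
T_interface = T_in − Q·ΣR_partial = 317.9 K − (42.98)(0.7462) = 285.8 K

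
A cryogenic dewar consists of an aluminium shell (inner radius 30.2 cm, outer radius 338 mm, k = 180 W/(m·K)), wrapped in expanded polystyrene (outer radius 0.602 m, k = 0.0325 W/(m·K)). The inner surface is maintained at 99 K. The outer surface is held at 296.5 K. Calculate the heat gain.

Q = 62.2 W

Series thermal resistances, inner to outer:
  R_aluminium = (1/0.302 − 1/0.338)/(4πk) = 0.3527/(4π·180) = 1.559×10^-4 K/W
  R_expanded polystyrene = (1/0.338 − 1/0.602)/(4πk) = 1.297/(4π·0.0325) = 3.177 K/W
ΣR = 1.559×10^-4 + 3.177 = 3.177 K/W
Q = ΔT/ΣR = (99 K − 296.5 K)/3.177 = -62.2 W
(Negative Q ⇒ heat flows inward; heat gain = 62.2 W.)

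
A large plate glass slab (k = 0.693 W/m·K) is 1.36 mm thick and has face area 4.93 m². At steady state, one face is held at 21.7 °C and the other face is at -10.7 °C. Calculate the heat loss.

Q = kA·ΔT/L = 0.693 × 4.93 × |21.7 °C − -10.7 °C| / 0.00136 = 81400 W

Q = 81400 W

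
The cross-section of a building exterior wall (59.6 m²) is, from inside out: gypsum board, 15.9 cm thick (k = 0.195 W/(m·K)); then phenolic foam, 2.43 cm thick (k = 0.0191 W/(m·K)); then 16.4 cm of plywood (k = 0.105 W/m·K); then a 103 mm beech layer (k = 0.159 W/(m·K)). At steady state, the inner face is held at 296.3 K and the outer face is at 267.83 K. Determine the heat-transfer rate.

Resistance network (inner→outer):
  R_gypsum board = L/(kA) = 0.159/(0.195·59.6) = 0.01368 K/W
  R_phenolic foam = L/(kA) = 0.0243/(0.0191·59.6) = 0.02135 K/W
  R_plywood = L/(kA) = 0.164/(0.105·59.6) = 0.02621 K/W
  R_beech = L/(kA) = 0.103/(0.159·59.6) = 0.01087 K/W
ΣR = 0.01368 + 0.02135 + 0.02621 + 0.01087 = 0.07211 K/W
Q = ΔT/ΣR = (296.3 K − 267.83 K)/0.07211 = 395 W

Q = 395 W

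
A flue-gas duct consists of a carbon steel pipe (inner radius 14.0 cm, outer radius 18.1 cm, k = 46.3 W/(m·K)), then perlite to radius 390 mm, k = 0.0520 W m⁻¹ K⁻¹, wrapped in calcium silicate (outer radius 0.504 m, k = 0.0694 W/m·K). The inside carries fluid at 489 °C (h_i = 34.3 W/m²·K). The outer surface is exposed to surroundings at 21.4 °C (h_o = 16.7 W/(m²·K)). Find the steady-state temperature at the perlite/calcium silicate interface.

Series thermal resistances, inner to outer:
  R'_conv,in = 1/(2πr h) = 1/(2π·0.140·34.3) = 0.03314 m·K/W
  R'_carbon steel = ln(0.181/0.140)/(2πk) = 0.2569/(2π·46.3) = 8.829×10^-4 m·K/W
  R'_perlite = ln(0.390/0.181)/(2πk) = 0.7676/(2π·0.0520) = 2.350 m·K/W
  R'_calcium silicate = ln(0.504/0.390)/(2πk) = 0.2564/(2π·0.0694) = 0.5881 m·K/W
  R'_conv,out = 1/(2πr h) = 1/(2π·0.504·16.7) = 0.01891 m·K/W
ΣR = 0.03314 + 8.829×10^-4 + 2.350 + 0.5881 + 0.01891 = 2.991 m·K/W
Q' = ΔT/ΣR = (489 °C − 21.4 °C)/2.991 = 156.3 W/m
From the inner boundary to the perlite/calcium silicate interface, ΣR_partial = 2.384 m·K/W.
T_interface = T_in − Q'·ΣR_partial = 489 °C − (156.3)(2.384) = 116 °C

T = 116 °C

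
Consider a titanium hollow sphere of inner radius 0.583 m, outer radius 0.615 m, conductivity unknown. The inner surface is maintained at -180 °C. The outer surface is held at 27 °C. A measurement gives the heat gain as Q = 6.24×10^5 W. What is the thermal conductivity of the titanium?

k = 21.4 W/m·K

ΣR = ΔT/Q = |-180 − 27|/6.24×10^5 = 3.317×10^-4 K/W
(1/r₁−1/r₂)/(4πk) = 3.317×10^-4 ⇒ k = 0.08925/(4π·3.317×10^-4) = 21.4 W/m·K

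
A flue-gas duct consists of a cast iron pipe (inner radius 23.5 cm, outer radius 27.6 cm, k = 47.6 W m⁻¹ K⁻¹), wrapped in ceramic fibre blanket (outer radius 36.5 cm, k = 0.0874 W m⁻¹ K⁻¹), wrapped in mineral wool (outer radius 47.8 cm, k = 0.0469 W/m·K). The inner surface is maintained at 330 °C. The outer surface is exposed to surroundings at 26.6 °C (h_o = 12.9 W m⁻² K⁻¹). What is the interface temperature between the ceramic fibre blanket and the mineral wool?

Treat each layer as a resistance in series:
  R'_cast iron = ln(0.276/0.235)/(2πk) = 0.1608/(2π·47.6) = 5.377×10^-4 m·K/W
  R'_ceramic fibre blanket = ln(0.365/0.276)/(2πk) = 0.2795/(2π·0.0874) = 0.5090 m·K/W
  R'_mineral wool = ln(0.478/0.365)/(2πk) = 0.2697/(2π·0.0469) = 0.9153 m·K/W
  R'_conv,out = 1/(2πr h) = 1/(2π·0.478·12.9) = 0.02581 m·K/W
ΣR = 5.377×10^-4 + 0.5090 + 0.9153 + 0.02581 = 1.451 m·K/W
Q' = ΔT/ΣR = (330 °C − 26.6 °C)/1.451 = 209.1 W/m
From the inner boundary to the ceramic fibre blanket/mineral wool interface, ΣR_partial = 0.5095 m·K/W.
T_interface = T_in − Q'·ΣR_partial = 330 °C − (209.1)(0.5095) = 223 °C

T = 223 °C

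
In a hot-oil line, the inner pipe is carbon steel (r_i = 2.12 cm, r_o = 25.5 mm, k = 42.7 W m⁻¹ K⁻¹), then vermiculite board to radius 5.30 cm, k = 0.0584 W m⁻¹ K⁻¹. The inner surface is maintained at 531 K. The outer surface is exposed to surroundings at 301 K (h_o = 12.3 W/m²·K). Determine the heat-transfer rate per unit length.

Q' = 103 W/m

Series thermal resistances, inner to outer:
  R'_carbon steel = ln(0.0255/0.0212)/(2πk) = 0.1847/(2π·42.7) = 6.883×10^-4 m·K/W
  R'_vermiculite board = ln(0.0530/0.0255)/(2πk) = 0.7316/(2π·0.0584) = 1.994 m·K/W
  R'_conv,out = 1/(2πr h) = 1/(2π·0.0530·12.3) = 0.2441 m·K/W
ΣR = 6.883×10^-4 + 1.994 + 0.2441 = 2.239 m·K/W
Q' = ΔT/ΣR = (531 K − 301 K)/2.239 = 103 W/m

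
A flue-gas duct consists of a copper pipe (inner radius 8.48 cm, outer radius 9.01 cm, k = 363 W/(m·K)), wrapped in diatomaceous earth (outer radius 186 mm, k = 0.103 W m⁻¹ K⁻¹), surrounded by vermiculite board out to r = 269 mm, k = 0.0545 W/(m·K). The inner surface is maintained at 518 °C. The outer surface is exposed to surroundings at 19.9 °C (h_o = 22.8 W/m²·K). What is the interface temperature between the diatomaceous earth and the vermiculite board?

Series thermal resistances, inner to outer:
  R'_copper = ln(0.0901/0.0848)/(2πk) = 0.06062/(2π·363) = 2.658×10^-5 m·K/W
  R'_diatomaceous earth = ln(0.186/0.0901)/(2πk) = 0.7248/(2π·0.103) = 1.120 m·K/W
  R'_vermiculite board = ln(0.269/0.186)/(2πk) = 0.3690/(2π·0.0545) = 1.077 m·K/W
  R'_conv,out = 1/(2πr h) = 1/(2π·0.269·22.8) = 0.02595 m·K/W
ΣR = 2.658×10^-5 + 1.120 + 1.077 + 0.02595 = 2.223 m·K/W
Q' = ΔT/ΣR = (518 °C − 19.9 °C)/2.223 = 224.1 W/m
From the inner boundary to the diatomaceous earth/vermiculite board interface, ΣR_partial = 1.120 m·K/W.
T_interface = T_in − Q'·ΣR_partial = 518 °C − (224.1)(1.120) = 267 °C

T = 267 °C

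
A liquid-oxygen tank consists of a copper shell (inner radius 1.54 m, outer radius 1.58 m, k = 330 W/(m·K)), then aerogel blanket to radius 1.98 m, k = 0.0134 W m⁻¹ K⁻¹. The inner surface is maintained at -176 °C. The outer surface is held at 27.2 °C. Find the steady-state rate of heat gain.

Q = 268 W

Resistance network (inner→outer):
  R_copper = (1/1.54 − 1/1.58)/(4πk) = 0.01644/(4π·330) = 3.964×10^-6 K/W
  R_aerogel blanket = (1/1.58 − 1/1.98)/(4πk) = 0.1279/(4π·0.0134) = 0.7593 K/W
ΣR = 3.964×10^-6 + 0.7593 = 0.7593 K/W
Q = ΔT/ΣR = (-176 °C − 27.2 °C)/0.7593 = -268 W
(Negative Q ⇒ heat flows inward; heat gain = 268 W.)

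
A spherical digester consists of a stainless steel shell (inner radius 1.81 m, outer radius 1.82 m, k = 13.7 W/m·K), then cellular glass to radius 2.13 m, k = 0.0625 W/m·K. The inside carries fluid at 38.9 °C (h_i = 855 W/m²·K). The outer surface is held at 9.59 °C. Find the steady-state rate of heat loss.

Q = 288 W

Treat each layer as a resistance in series:
  R_conv,in = 1/(4πr²h) = 1/(4π·1.81²·855) = 2.841×10^-5 K/W
  R_stainless steel = (1/1.81 − 1/1.82)/(4πk) = 0.003036/(4π·13.7) = 1.763×10^-5 K/W
  R_cellular glass = (1/1.82 − 1/2.13)/(4πk) = 0.07997/(4π·0.0625) = 0.1018 K/W
ΣR = 2.841×10^-5 + 1.763×10^-5 + 0.1018 = 0.1018 K/W
Q = ΔT/ΣR = (38.9 °C − 9.59 °C)/0.1018 = 288 W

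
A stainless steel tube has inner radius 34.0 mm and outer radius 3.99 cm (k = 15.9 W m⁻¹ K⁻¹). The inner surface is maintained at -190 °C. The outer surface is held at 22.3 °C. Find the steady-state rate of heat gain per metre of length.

Q' = 2πk·ΔT/ln(r₂/r₁) = 2π × 15.9 × 212.3 / ln(0.0399/0.0340) = 1.33×10^5 W/m

Q' = 1.33×10^5 W/m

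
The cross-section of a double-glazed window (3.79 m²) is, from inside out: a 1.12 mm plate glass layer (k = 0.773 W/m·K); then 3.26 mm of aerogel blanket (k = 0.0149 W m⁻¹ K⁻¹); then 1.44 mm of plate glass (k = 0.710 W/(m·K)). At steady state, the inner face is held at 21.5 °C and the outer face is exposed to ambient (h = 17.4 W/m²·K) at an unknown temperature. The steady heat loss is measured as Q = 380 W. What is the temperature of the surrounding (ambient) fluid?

Sum the resistances:
  R_plate glass = L/(kA) = 0.00112/(0.773·3.79) = 3.823×10^-4 K/W
  R_aerogel blanket = L/(kA) = 0.00326/(0.0149·3.79) = 0.05773 K/W
  R_plate glass = L/(kA) = 0.00144/(0.710·3.79) = 5.351×10^-4 K/W
  R_conv,out = 1/(hA) = 1/(17.4·3.79) = 0.01516 K/W
ΣR = 0.07381 K/W
ΔT = Q·ΣR = 380 × 0.07381 = 28.05 K
Heat flows outward, so T_out = T_in − ΔT = 21.5 − 28.05 = -6.55 °C

T_out = -6.55 °C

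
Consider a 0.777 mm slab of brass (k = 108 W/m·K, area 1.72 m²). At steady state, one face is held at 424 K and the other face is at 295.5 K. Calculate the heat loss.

Q = kA·ΔT/L = 108 × 1.72 × |424 K − 295.5 K| / 7.77×10^-4 = 3.07×10^7 W

Q = 3.07×10^7 W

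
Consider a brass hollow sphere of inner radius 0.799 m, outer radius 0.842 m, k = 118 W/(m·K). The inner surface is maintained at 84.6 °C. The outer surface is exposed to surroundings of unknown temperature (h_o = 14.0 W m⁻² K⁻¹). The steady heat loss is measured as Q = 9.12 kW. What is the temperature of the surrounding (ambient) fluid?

Series resistances:
  R_brass = (1/0.799 − 1/0.842)/(4πk) = 0.06392/(4π·118) = 4.310×10^-5 K/W
  R_conv,out = 1/(4πr²h) = 1/(4π·0.842²·14.0) = 0.008017 K/W
ΣR = 0.008061 K/W
ΔT = Q·ΣR = 9120 × 0.008061 = 73.52 K
Heat flows outward, so T_out = T_in − ΔT = 84.6 − 73.52 = 11.1 °C

T_out = 11.1 °C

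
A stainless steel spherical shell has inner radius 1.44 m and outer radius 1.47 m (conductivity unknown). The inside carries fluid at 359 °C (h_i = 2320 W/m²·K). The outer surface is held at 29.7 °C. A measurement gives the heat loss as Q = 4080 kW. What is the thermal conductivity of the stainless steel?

ΣR = ΔT/Q = |359 − 29.7|/4.08×10^6 = 8.071×10^-5 K/W
Known resistances:
  R_conv,in = 1/(4πr²h) = 1/(4π·1.44²·2320) = 1.654×10^-5 K/W
R_stainless steel = ΣR − ΣR_known = 8.071×10^-5 − 1.654×10^-5 = 6.417×10^-5 K/W
(1/r₁−1/r₂)/(4πk) = 6.417×10^-5 ⇒ k = 0.01417/(4π·6.417×10^-5) = 17.6 W/m·K

k = 17.6 W/m·K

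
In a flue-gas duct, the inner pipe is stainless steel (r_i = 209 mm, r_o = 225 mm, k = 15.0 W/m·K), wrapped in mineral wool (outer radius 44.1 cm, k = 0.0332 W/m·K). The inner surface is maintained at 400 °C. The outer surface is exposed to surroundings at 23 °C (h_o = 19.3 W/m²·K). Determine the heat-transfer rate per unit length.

Resistance network (inner→outer):
  R'_stainless steel = ln(0.225/0.209)/(2πk) = 0.07377/(2π·15.0) = 7.827×10^-4 m·K/W
  R'_mineral wool = ln(0.441/0.225)/(2πk) = 0.6729/(2π·0.0332) = 3.226 m·K/W
  R'_conv,out = 1/(2πr h) = 1/(2π·0.441·19.3) = 0.01870 m·K/W
ΣR = 7.827×10^-4 + 3.226 + 0.01870 = 3.245 m·K/W
Q' = ΔT/ΣR = (400 °C − 23 °C)/3.245 = 116 W/m

Q' = 116 W/m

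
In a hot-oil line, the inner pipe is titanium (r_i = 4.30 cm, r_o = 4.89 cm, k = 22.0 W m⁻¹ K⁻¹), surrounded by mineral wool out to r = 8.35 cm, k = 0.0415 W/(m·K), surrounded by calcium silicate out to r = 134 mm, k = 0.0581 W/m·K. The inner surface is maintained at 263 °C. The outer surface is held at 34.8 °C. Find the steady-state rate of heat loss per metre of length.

Series thermal resistances, inner to outer:
  R'_titanium = ln(0.0489/0.0430)/(2πk) = 0.1286/(2π·22.0) = 9.302×10^-4 m·K/W
  R'_mineral wool = ln(0.0835/0.0489)/(2πk) = 0.5351/(2π·0.0415) = 2.052 m·K/W
  R'_calcium silicate = ln(0.134/0.0835)/(2πk) = 0.4730/(2π·0.0581) = 1.296 m·K/W
ΣR = 9.302×10^-4 + 2.052 + 1.296 = 3.349 m·K/W
Q' = ΔT/ΣR = (263 °C − 34.8 °C)/3.349 = 68.1 W/m

Q' = 68.1 W/m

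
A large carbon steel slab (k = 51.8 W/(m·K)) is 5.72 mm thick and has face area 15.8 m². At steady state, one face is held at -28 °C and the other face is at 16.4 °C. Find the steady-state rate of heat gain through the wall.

Q = kA·ΔT/L = 51.8 × 15.8 × |-28 °C − 16.4 °C| / 0.00572 = 6.35×10^6 W

Q = 6350 kW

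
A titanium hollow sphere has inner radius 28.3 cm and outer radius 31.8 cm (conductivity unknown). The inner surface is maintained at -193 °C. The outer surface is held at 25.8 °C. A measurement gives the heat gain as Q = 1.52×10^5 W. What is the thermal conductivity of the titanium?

ΣR = ΔT/Q = |-193 − 25.8|/1.52×10^5 = 0.001439 K/W
(1/r₁−1/r₂)/(4πk) = 0.001439 ⇒ k = 0.3889/(4π·0.001439) = 21.5 W/m·K

k = 21.5 W/m·K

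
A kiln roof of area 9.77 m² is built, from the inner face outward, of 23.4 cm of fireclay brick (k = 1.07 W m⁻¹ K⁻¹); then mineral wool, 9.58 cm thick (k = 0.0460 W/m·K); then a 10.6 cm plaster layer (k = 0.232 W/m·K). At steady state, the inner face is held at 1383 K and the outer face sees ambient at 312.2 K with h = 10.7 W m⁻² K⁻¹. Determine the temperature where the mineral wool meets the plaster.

Treat each layer as a resistance in series:
  R_fireclay brick = L/(kA) = 0.234/(1.07·9.77) = 0.02238 K/W
  R_mineral wool = L/(kA) = 0.0958/(0.0460·9.77) = 0.2132 K/W
  R_plaster = L/(kA) = 0.106/(0.232·9.77) = 0.04677 K/W
  R_conv,out = 1/(hA) = 1/(10.7·9.77) = 0.009566 K/W
ΣR = 0.02238 + 0.2132 + 0.04677 + 0.009566 = 0.2919 K/W
Q = ΔT/ΣR = (1383 K − 312.2 K)/0.2919 = 3668 W
From the inner boundary to the mineral wool/plaster interface, ΣR_partial = 0.2356 K/W.
T_interface = T_in − Q·ΣR_partial = 1383 K − (3668)(0.2356) = 519 K

T = 519 K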